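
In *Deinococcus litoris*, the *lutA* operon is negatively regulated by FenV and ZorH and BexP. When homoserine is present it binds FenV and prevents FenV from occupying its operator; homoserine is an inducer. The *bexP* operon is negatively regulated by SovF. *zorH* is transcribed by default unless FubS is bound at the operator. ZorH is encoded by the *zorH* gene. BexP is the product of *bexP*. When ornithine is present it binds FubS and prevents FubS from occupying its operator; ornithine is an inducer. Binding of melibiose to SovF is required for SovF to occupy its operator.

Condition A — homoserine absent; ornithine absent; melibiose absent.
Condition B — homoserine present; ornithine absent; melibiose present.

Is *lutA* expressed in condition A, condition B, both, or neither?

Condition A:
Homoserine is absent, so FenV is active.
Ornithine is absent, so FubS is active.
With repressor FubS bound, *zorH* is not transcribed.
So ZorH is not produced.
Melibiose is absent, so SovF is inactive.
With no repressor bound, *bexP* is transcribed.
So BexP is produced and active.
With repressor FenV bound, *lutA* is not transcribed.
→ *lutA* is OFF in A.
Condition B:
Homoserine is present, so FenV is inactive.
Ornithine is absent, so FubS is active.
With repressor FubS bound, *zorH* is not transcribed.
So ZorH is not produced.
Melibiose is present, so SovF is active.
With repressor SovF bound, *bexP* is not transcribed.
So BexP is not produced.
With no repressor bound, *lutA* is transcribed.
→ *lutA* is ON in B.

B only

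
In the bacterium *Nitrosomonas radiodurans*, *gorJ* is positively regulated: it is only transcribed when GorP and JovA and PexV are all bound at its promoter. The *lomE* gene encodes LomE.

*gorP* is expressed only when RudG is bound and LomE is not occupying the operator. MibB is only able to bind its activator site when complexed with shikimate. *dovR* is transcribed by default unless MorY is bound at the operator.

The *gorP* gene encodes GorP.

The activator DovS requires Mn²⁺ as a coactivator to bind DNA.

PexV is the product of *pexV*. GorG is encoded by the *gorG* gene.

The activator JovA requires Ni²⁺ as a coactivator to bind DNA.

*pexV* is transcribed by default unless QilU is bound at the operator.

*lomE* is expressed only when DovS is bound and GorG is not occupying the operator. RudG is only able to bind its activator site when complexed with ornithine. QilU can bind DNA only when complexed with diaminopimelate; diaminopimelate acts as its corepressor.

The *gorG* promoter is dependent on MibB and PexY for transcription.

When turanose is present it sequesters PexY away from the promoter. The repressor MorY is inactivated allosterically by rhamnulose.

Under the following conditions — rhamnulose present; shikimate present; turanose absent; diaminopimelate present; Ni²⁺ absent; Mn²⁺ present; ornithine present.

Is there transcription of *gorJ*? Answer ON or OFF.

OFF

Mn²⁺ is present, so DovS is active.
Shikimate is present, so MibB is active.
Turanose is absent, so PexY is active.
No repressor is bound and MibB and PexY are active, so *gorG* is transcribed.
So GorG is produced and active.
With repressor GorG bound, *lomE* is not transcribed.
So LomE is not produced.
Ornithine is present, so RudG is active.
No repressor is bound and RudG is active, so *gorP* is transcribed.
So GorP is produced and active.
Ni²⁺ is absent, so JovA is inactive.
Diaminopimelate is present, so QilU is active.
With repressor QilU bound, *pexV* is not transcribed.
So PexV is not produced.
Required activator JovA is absent, so *gorJ* is not transcribed.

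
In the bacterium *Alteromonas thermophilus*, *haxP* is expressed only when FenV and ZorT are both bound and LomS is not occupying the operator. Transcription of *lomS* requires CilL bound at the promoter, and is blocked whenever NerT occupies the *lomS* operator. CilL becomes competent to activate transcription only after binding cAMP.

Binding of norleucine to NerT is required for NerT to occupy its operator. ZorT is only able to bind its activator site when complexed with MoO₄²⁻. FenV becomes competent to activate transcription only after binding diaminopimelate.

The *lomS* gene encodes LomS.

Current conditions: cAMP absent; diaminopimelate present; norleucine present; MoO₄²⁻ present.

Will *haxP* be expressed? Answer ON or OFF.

ON

Diaminopimelate is present, so FenV is active.
MoO₄²⁻ is present, so ZorT is active.
Norleucine is present, so NerT is active.
cAMP is absent, so CilL is inactive.
With repressor NerT bound, *lomS* is not transcribed.
So LomS is not produced.
No repressor is bound and FenV and ZorT are active, so *haxP* is transcribed.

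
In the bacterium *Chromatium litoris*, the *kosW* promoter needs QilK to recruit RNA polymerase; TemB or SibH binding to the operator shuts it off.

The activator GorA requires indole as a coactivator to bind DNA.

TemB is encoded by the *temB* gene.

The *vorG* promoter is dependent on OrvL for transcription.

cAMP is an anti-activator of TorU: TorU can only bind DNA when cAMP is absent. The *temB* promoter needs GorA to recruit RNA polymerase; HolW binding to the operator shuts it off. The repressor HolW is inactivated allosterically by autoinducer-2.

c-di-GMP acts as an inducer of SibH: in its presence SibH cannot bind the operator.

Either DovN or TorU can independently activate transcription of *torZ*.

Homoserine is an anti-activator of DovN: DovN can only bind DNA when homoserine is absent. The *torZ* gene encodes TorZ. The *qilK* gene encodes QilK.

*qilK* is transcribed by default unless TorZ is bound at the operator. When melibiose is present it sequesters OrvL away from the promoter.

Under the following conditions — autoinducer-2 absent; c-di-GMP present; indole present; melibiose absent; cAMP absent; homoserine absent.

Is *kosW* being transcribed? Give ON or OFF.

Autoinducer-2 is absent, so HolW is active.
Indole is present, so GorA is active.
With repressor HolW bound, *temB* is not transcribed.
So TemB is not produced.
Homoserine is absent, so DovN is active.
cAMP is absent, so TorU is active.
Activator DovN is present, so *torZ* is transcribed.
So TorZ is produced and active.
With repressor TorZ bound, *qilK* is not transcribed.
So QilK is not produced.
c-di-GMP is present, so SibH is inactive.
Required activator QilK is absent, so *kosW* is not transcribed.

OFF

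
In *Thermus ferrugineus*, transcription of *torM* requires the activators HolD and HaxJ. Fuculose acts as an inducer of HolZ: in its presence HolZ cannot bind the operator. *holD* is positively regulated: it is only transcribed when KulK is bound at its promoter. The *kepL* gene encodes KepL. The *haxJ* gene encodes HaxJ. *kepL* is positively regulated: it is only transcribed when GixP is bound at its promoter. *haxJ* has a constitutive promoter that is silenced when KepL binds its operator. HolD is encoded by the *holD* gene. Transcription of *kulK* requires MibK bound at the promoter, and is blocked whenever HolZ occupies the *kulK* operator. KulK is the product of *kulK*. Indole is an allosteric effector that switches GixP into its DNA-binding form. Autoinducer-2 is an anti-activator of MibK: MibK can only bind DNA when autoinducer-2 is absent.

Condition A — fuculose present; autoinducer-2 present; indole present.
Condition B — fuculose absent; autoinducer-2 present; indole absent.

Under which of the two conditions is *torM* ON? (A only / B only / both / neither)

neither

Condition A:
Fuculose is present, so HolZ is inactive.
Autoinducer-2 is present, so MibK is inactive.
Required activator MibK is absent, so *kulK* is not transcribed.
So KulK is not produced.
Required activator KulK is absent, so *holD* is not transcribed.
So HolD is not produced.
Indole is present, so GixP is active.
No repressor is bound and GixP is active, so *kepL* is transcribed.
So KepL is produced and active.
With repressor KepL bound, *haxJ* is not transcribed.
So HaxJ is not produced.
Required activator HolD is absent, so *torM* is not transcribed.
→ *torM* is OFF in A.
Condition B:
Fuculose is absent, so HolZ is active.
Autoinducer-2 is present, so MibK is inactive.
With repressor HolZ bound, *kulK* is not transcribed.
So KulK is not produced.
Required activator KulK is absent, so *holD* is not transcribed.
So HolD is not produced.
Indole is absent, so GixP is inactive.
Required activator GixP is absent, so *kepL* is not transcribed.
So KepL is not produced.
With no repressor bound, *haxJ* is transcribed.
So HaxJ is produced and active.
Required activator HolD is absent, so *torM* is not transcribed.
→ *torM* is OFF in B.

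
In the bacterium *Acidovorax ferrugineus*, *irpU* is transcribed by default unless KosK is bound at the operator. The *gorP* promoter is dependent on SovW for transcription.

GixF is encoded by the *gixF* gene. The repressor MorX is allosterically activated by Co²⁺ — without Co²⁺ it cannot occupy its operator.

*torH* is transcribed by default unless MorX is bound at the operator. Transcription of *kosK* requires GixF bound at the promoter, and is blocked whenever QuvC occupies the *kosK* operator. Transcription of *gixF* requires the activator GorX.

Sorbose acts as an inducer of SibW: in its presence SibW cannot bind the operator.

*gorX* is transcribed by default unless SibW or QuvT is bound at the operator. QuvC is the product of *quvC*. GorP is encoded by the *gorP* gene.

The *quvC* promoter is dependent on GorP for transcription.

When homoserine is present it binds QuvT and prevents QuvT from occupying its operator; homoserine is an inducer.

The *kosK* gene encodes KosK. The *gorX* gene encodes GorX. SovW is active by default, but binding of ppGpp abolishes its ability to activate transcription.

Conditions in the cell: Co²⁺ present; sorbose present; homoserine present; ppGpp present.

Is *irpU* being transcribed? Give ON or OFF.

OFF

Sorbose is present, so SibW is inactive.
Homoserine is present, so QuvT is inactive.
With no repressor bound, *gorX* is transcribed.
So GorX is produced and active.
No repressor is bound and GorX is active, so *gixF* is transcribed.
So GixF is produced and active.
ppGpp is present, so SovW is inactive.
Required activator SovW is absent, so *gorP* is not transcribed.
So GorP is not produced.
Required activator GorP is absent, so *quvC* is not transcribed.
So QuvC is not produced.
No repressor is bound and GixF is active, so *kosK* is transcribed.
So KosK is produced and active.
With repressor KosK bound, *irpU* is not transcribed.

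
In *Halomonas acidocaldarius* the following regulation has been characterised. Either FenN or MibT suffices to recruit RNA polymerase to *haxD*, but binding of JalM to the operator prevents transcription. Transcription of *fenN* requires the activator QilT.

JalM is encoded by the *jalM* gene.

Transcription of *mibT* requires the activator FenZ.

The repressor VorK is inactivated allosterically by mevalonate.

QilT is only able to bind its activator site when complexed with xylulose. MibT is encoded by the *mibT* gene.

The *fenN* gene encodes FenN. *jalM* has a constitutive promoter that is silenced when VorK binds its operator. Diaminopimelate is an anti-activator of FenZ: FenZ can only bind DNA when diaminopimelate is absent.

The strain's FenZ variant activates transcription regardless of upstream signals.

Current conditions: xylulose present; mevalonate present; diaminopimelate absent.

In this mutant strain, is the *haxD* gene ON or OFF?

OFF

Mevalonate is present, so VorK is inactive.
With no repressor bound, *jalM* is transcribed.
So JalM is produced and active.
Xylulose is present, so QilT is active.
No repressor is bound and QilT is active, so *fenN* is transcribed.
So FenN is produced and active.
FenZ is constitutively active in this strain.
No repressor is bound and FenZ is active, so *mibT* is transcribed.
So MibT is produced and active.
With repressor JalM bound, *haxD* is not transcribed.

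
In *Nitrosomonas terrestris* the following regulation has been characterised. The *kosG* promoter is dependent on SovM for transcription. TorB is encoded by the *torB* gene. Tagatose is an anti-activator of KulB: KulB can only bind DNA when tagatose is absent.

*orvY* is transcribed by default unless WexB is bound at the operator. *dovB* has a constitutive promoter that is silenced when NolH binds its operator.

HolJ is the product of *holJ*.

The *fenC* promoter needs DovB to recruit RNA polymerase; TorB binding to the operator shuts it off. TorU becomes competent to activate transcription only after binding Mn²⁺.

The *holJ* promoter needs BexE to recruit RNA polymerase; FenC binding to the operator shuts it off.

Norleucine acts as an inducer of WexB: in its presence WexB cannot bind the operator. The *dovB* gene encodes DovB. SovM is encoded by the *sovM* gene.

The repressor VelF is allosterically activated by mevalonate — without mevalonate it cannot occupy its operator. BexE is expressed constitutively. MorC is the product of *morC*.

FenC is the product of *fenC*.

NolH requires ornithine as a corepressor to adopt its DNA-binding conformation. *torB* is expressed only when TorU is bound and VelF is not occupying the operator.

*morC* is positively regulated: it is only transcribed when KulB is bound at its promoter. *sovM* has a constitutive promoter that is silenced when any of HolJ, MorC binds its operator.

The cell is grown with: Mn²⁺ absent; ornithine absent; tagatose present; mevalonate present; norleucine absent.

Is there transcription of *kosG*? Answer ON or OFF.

Ornithine is absent, so NolH is inactive.
With no repressor bound, *dovB* is transcribed.
So DovB is produced and active.
Mevalonate is present, so VelF is active.
Mn²⁺ is absent, so TorU is inactive.
With repressor VelF bound, *torB* is not transcribed.
So TorB is not produced.
No repressor is bound and DovB is active, so *fenC* is transcribed.
So FenC is produced and active.
BexE is produced constitutively and is active.
With repressor FenC bound, *holJ* is not transcribed.
So HolJ is not produced.
Tagatose is present, so KulB is inactive.
Required activator KulB is absent, so *morC* is not transcribed.
So MorC is not produced.
With no repressor bound, *sovM* is transcribed.
So SovM is produced and active.
No repressor is bound and SovM is active, so *kosG* is transcribed.

ON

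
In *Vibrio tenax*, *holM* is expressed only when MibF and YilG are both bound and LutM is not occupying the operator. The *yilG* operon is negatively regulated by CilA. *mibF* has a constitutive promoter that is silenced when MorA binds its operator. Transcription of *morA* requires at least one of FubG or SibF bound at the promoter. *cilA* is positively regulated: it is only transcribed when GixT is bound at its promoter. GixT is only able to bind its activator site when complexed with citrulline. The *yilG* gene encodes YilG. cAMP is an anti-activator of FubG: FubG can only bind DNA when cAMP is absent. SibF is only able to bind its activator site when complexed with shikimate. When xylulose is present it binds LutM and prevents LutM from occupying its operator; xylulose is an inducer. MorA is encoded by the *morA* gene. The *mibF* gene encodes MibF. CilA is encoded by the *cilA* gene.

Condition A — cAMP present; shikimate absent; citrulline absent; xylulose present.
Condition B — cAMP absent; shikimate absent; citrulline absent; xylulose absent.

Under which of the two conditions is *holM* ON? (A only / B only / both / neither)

A only

Condition A:
cAMP is present, so FubG is inactive.
Shikimate is absent, so SibF is inactive.
No activator is available at the *morA* promoter, so *morA* is not transcribed.
So MorA is not produced.
With no repressor bound, *mibF* is transcribed.
So MibF is produced and active.
Citrulline is absent, so GixT is inactive.
Required activator GixT is absent, so *cilA* is not transcribed.
So CilA is not produced.
With no repressor bound, *yilG* is transcribed.
So YilG is produced and active.
Xylulose is present, so LutM is inactive.
No repressor is bound and MibF and YilG are active, so *holM* is transcribed.
→ *holM* is ON in A.
Condition B:
cAMP is absent, so FubG is active.
Shikimate is absent, so SibF is inactive.
Activator FubG is present, so *morA* is transcribed.
So MorA is produced and active.
With repressor MorA bound, *mibF* is not transcribed.
So MibF is not produced.
Citrulline is absent, so GixT is inactive.
Required activator GixT is absent, so *cilA* is not transcribed.
So CilA is not produced.
With no repressor bound, *yilG* is transcribed.
So YilG is produced and active.
Xylulose is absent, so LutM is active.
With repressor LutM bound, *holM* is not transcribed.
→ *holM* is OFF in B.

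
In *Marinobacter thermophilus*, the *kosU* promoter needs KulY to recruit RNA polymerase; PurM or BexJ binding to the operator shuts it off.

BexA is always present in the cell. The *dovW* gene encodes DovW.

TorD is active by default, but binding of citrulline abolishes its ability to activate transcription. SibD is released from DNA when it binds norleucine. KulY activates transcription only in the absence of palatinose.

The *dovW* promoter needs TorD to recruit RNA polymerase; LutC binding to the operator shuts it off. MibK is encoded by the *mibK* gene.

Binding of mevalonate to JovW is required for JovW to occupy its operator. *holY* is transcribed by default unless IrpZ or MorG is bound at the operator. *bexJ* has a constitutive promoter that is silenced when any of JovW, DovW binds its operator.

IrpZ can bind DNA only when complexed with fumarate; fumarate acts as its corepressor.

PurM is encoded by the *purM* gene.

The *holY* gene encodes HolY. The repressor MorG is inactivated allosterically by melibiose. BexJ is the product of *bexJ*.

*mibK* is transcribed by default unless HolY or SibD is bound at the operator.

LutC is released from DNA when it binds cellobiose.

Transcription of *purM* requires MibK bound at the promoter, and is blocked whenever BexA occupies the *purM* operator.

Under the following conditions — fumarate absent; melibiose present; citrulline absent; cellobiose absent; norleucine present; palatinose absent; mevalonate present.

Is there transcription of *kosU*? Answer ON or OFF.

ON

Fumarate is absent, so IrpZ is inactive.
Melibiose is present, so MorG is inactive.
With no repressor bound, *holY* is transcribed.
So HolY is produced and active.
Norleucine is present, so SibD is inactive.
With repressor HolY bound, *mibK* is not transcribed.
So MibK is not produced.
BexA is produced constitutively and is active.
With repressor BexA bound, *purM* is not transcribed.
So PurM is not produced.
Mevalonate is present, so JovW is active.
Cellobiose is absent, so LutC is active.
Citrulline is absent, so TorD is active.
With repressor LutC bound, *dovW* is not transcribed.
So DovW is not produced.
With repressor JovW bound, *bexJ* is not transcribed.
So BexJ is not produced.
Palatinose is absent, so KulY is active.
No repressor is bound and KulY is active, so *kosU* is transcribed.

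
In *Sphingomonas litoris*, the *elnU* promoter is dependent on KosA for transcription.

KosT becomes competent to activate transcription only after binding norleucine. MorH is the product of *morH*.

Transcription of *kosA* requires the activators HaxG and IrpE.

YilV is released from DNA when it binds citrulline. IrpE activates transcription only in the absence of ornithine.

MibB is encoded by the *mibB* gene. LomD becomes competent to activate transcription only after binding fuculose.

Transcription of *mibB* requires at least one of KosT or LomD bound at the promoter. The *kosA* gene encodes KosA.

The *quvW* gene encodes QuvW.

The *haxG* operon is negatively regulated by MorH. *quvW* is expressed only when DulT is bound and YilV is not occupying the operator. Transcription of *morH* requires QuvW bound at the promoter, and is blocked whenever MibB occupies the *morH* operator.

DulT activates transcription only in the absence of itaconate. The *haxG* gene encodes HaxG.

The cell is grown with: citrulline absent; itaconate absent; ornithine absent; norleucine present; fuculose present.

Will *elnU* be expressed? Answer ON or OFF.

Citrulline is absent, so YilV is active.
Itaconate is absent, so DulT is active.
With repressor YilV bound, *quvW* is not transcribed.
So QuvW is not produced.
Norleucine is present, so KosT is active.
Fuculose is present, so LomD is active.
Activator KosT is present, so *mibB* is transcribed.
So MibB is produced and active.
With repressor MibB bound, *morH* is not transcribed.
So MorH is not produced.
With no repressor bound, *haxG* is transcribed.
So HaxG is produced and active.
Ornithine is absent, so IrpE is active.
No repressor is bound and HaxG and IrpE are active, so *kosA* is transcribed.
So KosA is produced and active.
No repressor is bound and KosA is active, so *elnU* is transcribed.

ON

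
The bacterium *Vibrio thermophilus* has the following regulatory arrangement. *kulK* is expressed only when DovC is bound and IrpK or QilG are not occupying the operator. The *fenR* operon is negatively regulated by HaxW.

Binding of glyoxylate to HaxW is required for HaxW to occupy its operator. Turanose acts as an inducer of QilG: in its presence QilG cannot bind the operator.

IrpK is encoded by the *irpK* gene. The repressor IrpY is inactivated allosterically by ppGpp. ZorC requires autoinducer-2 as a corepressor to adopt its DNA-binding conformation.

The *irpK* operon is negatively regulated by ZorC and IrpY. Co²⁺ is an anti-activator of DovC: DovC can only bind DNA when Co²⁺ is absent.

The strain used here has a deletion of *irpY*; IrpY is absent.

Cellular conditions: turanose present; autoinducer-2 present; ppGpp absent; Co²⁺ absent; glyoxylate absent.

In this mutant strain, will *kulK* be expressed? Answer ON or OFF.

Autoinducer-2 is present, so ZorC is active.
IrpY is non-functional in this strain, so it has no effect.
With repressor ZorC bound, *irpK* is not transcribed.
So IrpK is not produced.
Co²⁺ is absent, so DovC is active.
Turanose is present, so QilG is inactive.
No repressor is bound and DovC is active, so *kulK* is transcribed.

ON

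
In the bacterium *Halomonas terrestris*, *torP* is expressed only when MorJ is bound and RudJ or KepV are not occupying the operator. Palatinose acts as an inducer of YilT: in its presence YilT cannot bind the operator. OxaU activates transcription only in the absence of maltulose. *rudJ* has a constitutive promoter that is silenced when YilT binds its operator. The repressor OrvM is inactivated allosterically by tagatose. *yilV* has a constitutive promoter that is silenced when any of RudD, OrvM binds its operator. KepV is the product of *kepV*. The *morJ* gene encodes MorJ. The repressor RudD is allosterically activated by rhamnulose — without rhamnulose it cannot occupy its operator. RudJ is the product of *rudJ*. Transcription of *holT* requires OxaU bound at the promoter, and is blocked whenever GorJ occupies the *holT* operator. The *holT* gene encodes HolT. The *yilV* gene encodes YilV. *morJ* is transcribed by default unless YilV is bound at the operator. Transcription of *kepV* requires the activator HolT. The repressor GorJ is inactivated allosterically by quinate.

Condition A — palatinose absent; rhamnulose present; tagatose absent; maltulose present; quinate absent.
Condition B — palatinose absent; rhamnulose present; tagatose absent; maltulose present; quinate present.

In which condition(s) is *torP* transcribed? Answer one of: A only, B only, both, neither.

both

Condition A:
Palatinose is absent, so YilT is active.
With repressor YilT bound, *rudJ* is not transcribed.
So RudJ is not produced.
Rhamnulose is present, so RudD is active.
Tagatose is absent, so OrvM is active.
With repressor RudD bound, *yilV* is not transcribed.
So YilV is not produced.
With no repressor bound, *morJ* is transcribed.
So MorJ is produced and active.
Maltulose is present, so OxaU is inactive.
Quinate is absent, so GorJ is active.
With repressor GorJ bound, *holT* is not transcribed.
So HolT is not produced.
Required activator HolT is absent, so *kepV* is not transcribed.
So KepV is not produced.
No repressor is bound and MorJ is active, so *torP* is transcribed.
→ *torP* is ON in A.
Condition B:
Palatinose is absent, so YilT is active.
With repressor YilT bound, *rudJ* is not transcribed.
So RudJ is not produced.
Rhamnulose is present, so RudD is active.
Tagatose is absent, so OrvM is active.
With repressor RudD bound, *yilV* is not transcribed.
So YilV is not produced.
With no repressor bound, *morJ* is transcribed.
So MorJ is produced and active.
Maltulose is present, so OxaU is inactive.
Quinate is present, so GorJ is inactive.
Required activator OxaU is absent, so *holT* is not transcribed.
So HolT is not produced.
Required activator HolT is absent, so *kepV* is not transcribed.
So KepV is not produced.
No repressor is bound and MorJ is active, so *torP* is transcribed.
→ *torP* is ON in B.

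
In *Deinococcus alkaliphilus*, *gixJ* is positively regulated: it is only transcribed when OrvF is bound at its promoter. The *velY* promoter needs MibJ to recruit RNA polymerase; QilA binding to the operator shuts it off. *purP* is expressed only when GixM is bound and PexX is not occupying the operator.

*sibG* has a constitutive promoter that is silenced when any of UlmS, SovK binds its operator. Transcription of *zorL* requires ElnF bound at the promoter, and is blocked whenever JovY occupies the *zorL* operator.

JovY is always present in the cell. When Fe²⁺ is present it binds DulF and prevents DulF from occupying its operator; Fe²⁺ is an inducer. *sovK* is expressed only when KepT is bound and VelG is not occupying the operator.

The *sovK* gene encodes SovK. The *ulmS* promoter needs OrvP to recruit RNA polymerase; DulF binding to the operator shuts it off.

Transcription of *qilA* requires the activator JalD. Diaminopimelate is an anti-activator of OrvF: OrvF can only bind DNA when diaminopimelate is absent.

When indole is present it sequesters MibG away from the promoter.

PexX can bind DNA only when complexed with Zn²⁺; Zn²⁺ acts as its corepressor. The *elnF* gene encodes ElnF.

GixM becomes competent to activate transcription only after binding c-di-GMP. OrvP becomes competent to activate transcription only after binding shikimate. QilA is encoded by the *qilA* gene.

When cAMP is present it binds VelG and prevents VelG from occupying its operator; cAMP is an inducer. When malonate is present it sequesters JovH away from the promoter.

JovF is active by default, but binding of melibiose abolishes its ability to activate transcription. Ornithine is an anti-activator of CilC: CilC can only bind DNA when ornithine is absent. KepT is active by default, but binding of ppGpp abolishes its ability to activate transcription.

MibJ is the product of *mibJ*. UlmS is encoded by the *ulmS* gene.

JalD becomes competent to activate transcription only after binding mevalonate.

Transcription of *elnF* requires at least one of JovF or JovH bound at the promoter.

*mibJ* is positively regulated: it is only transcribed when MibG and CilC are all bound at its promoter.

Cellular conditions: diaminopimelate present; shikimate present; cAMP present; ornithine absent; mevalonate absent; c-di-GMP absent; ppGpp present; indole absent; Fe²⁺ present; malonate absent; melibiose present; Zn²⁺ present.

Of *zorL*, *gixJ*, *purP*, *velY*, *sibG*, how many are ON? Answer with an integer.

Melibiose is present, so JovF is inactive.
Malonate is absent, so JovH is active.
Activator JovH is present, so *elnF* is transcribed.
So ElnF is produced and active.
JovY is produced constitutively and is active.
With repressor JovY bound, *zorL* is not transcribed.
→ *zorL* is OFF.
Diaminopimelate is present, so OrvF is inactive.
Required activator OrvF is absent, so *gixJ* is not transcribed.
→ *gixJ* is OFF.
Zn²⁺ is present, so PexX is active.
c-di-GMP is absent, so GixM is inactive.
With repressor PexX bound, *purP* is not transcribed.
→ *purP* is OFF.
Indole is absent, so MibG is active.
Ornithine is absent, so CilC is active.
No repressor is bound and MibG and CilC are active, so *mibJ* is transcribed.
So MibJ is produced and active.
Mevalonate is absent, so JalD is inactive.
Required activator JalD is absent, so *qilA* is not transcribed.
So QilA is not produced.
No repressor is bound and MibJ is active, so *velY* is transcribed.
→ *velY* is ON.
Shikimate is present, so OrvP is active.
Fe²⁺ is present, so DulF is inactive.
No repressor is bound and OrvP is active, so *ulmS* is transcribed.
So UlmS is produced and active.
ppGpp is present, so KepT is inactive.
cAMP is present, so VelG is inactive.
Required activator KepT is absent, so *sovK* is not transcribed.
So SovK is not produced.
With repressor UlmS bound, *sibG* is not transcribed.
→ *sibG* is OFF.
1 of the 5 genes is transcribed.

1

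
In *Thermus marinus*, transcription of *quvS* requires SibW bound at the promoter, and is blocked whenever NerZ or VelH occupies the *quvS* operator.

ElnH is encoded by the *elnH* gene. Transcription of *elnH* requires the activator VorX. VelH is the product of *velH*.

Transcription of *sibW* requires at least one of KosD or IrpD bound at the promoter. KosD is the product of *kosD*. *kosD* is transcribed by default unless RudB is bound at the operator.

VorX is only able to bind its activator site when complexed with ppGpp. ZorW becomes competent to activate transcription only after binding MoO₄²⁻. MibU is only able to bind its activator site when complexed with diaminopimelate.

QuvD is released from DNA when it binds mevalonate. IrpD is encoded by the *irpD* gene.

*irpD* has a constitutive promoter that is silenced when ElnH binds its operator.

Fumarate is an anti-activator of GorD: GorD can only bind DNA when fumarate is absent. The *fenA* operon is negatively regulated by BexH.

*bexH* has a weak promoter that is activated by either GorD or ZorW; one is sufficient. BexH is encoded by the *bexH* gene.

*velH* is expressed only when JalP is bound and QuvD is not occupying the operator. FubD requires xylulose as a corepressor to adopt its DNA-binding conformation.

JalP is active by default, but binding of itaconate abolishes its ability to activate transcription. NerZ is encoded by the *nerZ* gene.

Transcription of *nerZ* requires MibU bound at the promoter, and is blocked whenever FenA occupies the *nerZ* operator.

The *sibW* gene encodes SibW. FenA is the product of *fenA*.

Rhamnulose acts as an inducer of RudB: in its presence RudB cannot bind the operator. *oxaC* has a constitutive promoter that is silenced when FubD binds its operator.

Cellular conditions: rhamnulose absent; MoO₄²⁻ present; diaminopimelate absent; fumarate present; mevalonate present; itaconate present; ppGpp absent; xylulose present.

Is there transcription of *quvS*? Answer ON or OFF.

Rhamnulose is absent, so RudB is active.
With repressor RudB bound, *kosD* is not transcribed.
So KosD is not produced.
ppGpp is absent, so VorX is inactive.
Required activator VorX is absent, so *elnH* is not transcribed.
So ElnH is not produced.
With no repressor bound, *irpD* is transcribed.
So IrpD is produced and active.
Activator IrpD is present, so *sibW* is transcribed.
So SibW is produced and active.
Diaminopimelate is absent, so MibU is inactive.
Fumarate is present, so GorD is inactive.
MoO₄²⁻ is present, so ZorW is active.
Activator ZorW is present, so *bexH* is transcribed.
So BexH is produced and active.
With repressor BexH bound, *fenA* is not transcribed.
So FenA is not produced.
Required activator MibU is absent, so *nerZ* is not transcribed.
So NerZ is not produced.
Mevalonate is present, so QuvD is inactive.
Itaconate is present, so JalP is inactive.
Required activator JalP is absent, so *velH* is not transcribed.
So VelH is not produced.
No repressor is bound and SibW is active, so *quvS* is transcribed.

ON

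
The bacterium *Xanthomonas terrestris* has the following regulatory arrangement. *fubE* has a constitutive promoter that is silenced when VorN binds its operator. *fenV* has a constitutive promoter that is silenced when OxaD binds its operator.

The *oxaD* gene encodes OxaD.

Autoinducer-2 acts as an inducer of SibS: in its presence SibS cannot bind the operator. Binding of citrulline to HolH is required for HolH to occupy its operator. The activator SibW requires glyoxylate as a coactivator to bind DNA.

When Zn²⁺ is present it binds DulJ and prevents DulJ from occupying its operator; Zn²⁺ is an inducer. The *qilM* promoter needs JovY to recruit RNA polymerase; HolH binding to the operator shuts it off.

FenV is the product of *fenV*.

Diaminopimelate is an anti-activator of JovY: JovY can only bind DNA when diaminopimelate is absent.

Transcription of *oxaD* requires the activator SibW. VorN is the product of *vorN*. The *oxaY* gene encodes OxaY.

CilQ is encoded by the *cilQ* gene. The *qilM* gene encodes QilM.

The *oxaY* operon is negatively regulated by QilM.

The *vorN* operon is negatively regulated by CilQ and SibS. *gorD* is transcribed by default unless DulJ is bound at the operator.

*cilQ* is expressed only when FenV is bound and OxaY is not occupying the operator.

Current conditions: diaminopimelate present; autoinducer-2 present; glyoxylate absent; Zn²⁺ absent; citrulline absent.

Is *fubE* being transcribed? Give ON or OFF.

OFF

Citrulline is absent, so HolH is inactive.
Diaminopimelate is present, so JovY is inactive.
Required activator JovY is absent, so *qilM* is not transcribed.
So QilM is not produced.
With no repressor bound, *oxaY* is transcribed.
So OxaY is produced and active.
Glyoxylate is absent, so SibW is inactive.
Required activator SibW is absent, so *oxaD* is not transcribed.
So OxaD is not produced.
With no repressor bound, *fenV* is transcribed.
So FenV is produced and active.
With repressor OxaY bound, *cilQ* is not transcribed.
So CilQ is not produced.
Autoinducer-2 is present, so SibS is inactive.
With no repressor bound, *vorN* is transcribed.
So VorN is produced and active.
With repressor VorN bound, *fubE* is not transcribed.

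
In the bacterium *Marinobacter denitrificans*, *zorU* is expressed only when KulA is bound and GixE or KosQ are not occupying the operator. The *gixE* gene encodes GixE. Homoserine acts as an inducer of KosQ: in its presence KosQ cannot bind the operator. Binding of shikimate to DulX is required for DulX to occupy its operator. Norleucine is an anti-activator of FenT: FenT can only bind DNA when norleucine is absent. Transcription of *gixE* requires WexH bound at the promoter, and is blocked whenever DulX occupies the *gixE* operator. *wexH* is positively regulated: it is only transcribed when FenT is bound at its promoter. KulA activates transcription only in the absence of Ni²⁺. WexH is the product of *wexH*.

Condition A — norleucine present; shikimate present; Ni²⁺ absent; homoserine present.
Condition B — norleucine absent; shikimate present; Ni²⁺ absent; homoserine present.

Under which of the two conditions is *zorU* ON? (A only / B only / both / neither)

both

Condition A:
Norleucine is present, so FenT is inactive.
Required activator FenT is absent, so *wexH* is not transcribed.
So WexH is not produced.
Shikimate is present, so DulX is active.
With repressor DulX bound, *gixE* is not transcribed.
So GixE is not produced.
Ni²⁺ is absent, so KulA is active.
Homoserine is present, so KosQ is inactive.
No repressor is bound and KulA is active, so *zorU* is transcribed.
→ *zorU* is ON in A.
Condition B:
Norleucine is absent, so FenT is active.
No repressor is bound and FenT is active, so *wexH* is transcribed.
So WexH is produced and active.
Shikimate is present, so DulX is active.
With repressor DulX bound, *gixE* is not transcribed.
So GixE is not produced.
Ni²⁺ is absent, so KulA is active.
Homoserine is present, so KosQ is inactive.
No repressor is bound and KulA is active, so *zorU* is transcribed.
→ *zorU* is ON in B.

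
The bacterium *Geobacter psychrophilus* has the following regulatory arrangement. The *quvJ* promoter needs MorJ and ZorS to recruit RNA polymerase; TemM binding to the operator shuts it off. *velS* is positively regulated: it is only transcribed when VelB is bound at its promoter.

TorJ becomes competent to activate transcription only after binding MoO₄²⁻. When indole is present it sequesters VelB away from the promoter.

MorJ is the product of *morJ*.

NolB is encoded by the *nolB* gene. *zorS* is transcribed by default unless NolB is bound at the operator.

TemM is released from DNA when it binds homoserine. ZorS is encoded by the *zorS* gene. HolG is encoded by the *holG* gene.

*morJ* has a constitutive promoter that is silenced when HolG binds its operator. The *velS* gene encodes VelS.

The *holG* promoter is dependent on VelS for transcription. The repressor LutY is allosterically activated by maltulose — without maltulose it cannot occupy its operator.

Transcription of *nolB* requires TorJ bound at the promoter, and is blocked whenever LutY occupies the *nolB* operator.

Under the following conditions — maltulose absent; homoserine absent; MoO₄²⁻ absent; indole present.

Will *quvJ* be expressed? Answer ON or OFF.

OFF

Indole is present, so VelB is inactive.
Required activator VelB is absent, so *velS* is not transcribed.
So VelS is not produced.
Required activator VelS is absent, so *holG* is not transcribed.
So HolG is not produced.
With no repressor bound, *morJ* is transcribed.
So MorJ is produced and active.
Homoserine is absent, so TemM is active.
MoO₄²⁻ is absent, so TorJ is inactive.
Maltulose is absent, so LutY is inactive.
Required activator TorJ is absent, so *nolB* is not transcribed.
So NolB is not produced.
With no repressor bound, *zorS* is transcribed.
So ZorS is produced and active.
With repressor TemM bound, *quvJ* is not transcribed.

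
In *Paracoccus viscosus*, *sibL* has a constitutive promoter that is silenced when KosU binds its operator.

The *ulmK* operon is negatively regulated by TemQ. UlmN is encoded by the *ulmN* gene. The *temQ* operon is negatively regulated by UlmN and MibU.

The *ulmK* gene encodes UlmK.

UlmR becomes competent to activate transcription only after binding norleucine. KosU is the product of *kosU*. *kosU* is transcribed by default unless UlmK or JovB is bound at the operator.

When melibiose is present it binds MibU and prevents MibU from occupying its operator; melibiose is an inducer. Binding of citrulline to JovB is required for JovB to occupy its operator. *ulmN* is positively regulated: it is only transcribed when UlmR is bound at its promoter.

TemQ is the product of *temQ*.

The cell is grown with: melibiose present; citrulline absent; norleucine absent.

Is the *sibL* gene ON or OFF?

Norleucine is absent, so UlmR is inactive.
Required activator UlmR is absent, so *ulmN* is not transcribed.
So UlmN is not produced.
Melibiose is present, so MibU is inactive.
With no repressor bound, *temQ* is transcribed.
So TemQ is produced and active.
With repressor TemQ bound, *ulmK* is not transcribed.
So UlmK is not produced.
Citrulline is absent, so JovB is inactive.
With no repressor bound, *kosU* is transcribed.
So KosU is produced and active.
With repressor KosU bound, *sibL* is not transcribed.

OFF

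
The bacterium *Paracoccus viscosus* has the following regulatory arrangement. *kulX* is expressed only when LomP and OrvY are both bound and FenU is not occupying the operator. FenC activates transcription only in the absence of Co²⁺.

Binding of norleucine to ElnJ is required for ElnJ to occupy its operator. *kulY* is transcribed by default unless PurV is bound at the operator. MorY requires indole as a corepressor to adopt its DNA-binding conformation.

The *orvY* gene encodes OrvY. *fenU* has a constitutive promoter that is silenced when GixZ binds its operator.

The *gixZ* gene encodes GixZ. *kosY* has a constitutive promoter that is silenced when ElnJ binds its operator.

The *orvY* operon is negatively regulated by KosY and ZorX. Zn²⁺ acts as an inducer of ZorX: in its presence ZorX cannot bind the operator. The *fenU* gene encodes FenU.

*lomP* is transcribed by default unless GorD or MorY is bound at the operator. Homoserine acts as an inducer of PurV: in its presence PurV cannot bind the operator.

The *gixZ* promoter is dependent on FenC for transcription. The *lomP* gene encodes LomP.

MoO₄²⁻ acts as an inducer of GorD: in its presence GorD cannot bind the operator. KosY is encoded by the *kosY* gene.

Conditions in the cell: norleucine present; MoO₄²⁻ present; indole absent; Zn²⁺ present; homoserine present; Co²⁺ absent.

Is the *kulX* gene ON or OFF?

ON

MoO₄²⁻ is present, so GorD is inactive.
Indole is absent, so MorY is inactive.
With no repressor bound, *lomP* is transcribed.
So LomP is produced and active.
Co²⁺ is absent, so FenC is active.
No repressor is bound and FenC is active, so *gixZ* is transcribed.
So GixZ is produced and active.
With repressor GixZ bound, *fenU* is not transcribed.
So FenU is not produced.
Norleucine is present, so ElnJ is active.
With repressor ElnJ bound, *kosY* is not transcribed.
So KosY is not produced.
Zn²⁺ is present, so ZorX is inactive.
With no repressor bound, *orvY* is transcribed.
So OrvY is produced and active.
No repressor is bound and LomP and OrvY are active, so *kulX* is transcribed.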